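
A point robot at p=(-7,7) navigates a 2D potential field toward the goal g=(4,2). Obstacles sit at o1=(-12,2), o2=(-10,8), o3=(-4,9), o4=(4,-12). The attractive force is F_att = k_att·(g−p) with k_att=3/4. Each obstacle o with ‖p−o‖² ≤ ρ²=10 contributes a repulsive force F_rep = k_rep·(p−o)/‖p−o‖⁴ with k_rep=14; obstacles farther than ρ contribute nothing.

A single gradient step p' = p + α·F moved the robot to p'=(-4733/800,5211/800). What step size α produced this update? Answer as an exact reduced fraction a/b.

α = 1/8

F_att = 3/4·(g−p) = 3/4·(11,-5) = (8.2500,-3.7500)
o1: d²=50 > ρ²=10 → inactive
o2: d²=10 ≤ ρ²=10; F_rep = 14·(3,-1)/10² = (0.4200,-0.1400)
o3: d²=13 > ρ²=10 → inactive
o4: d²=482 > ρ²=10 → inactive
F = F_att + ΣF_rep = (8.6700,-3.8900)
Δp = p'−p = (1.0837,-0.4863); α = Δx/Fx = (867/800) / (867/100) = 1/8
check: Δy/Fy = (-389/800) / (-389/100) = 1/8 ✓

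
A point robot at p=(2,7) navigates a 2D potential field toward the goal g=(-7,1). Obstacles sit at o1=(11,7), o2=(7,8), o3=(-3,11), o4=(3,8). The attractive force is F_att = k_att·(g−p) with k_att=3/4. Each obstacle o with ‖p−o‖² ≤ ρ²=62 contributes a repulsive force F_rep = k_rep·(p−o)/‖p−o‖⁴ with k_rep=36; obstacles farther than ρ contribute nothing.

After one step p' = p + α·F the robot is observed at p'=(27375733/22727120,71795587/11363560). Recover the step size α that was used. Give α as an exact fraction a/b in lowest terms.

F_att = 3/4·(g−p) = 3/4·(-9,-6) = (-6.7500,-4.5000)
o1: d²=81 > ρ²=62 → inactive
o2: d²=26 ≤ ρ²=62; F_rep = 36·(-5,-1)/26² = (-0.2663,-0.0533)
o3: d²=41 ≤ ρ²=62; F_rep = 36·(5,-4)/41² = (0.1071,-0.0857)
o4: d²=2 ≤ ρ²=62; F_rep = 36·(-1,-1)/2² = (-9.0000,-9.0000)
F = F_att + ΣF_rep = (-15.9092,-13.6389)
Δp = p'−p = (-0.7955,-0.6819); α = Δx/Fx = (-18078507/22727120) / (-18078507/1136356) = 1/20
check: Δy/Fy = (-7749333/11363560) / (-7749333/568178) = 1/20 ✓

α = 1/20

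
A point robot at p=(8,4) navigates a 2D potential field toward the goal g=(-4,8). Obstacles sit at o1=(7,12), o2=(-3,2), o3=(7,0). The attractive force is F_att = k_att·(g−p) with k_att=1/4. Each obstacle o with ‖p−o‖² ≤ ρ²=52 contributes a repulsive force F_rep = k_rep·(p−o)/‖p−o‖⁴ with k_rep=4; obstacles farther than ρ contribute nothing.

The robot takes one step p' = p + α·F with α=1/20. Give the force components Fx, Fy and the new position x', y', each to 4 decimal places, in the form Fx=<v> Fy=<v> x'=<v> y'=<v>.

F_att = 1/4·(g−p) = 1/4·(-12,4) = (-3.0000,1.0000)
o1: d²=65 > ρ²=52 → inactive
o2: d²=125 > ρ²=52 → inactive
o3: d²=17 ≤ ρ²=52; F_rep = 4·(1,4)/17² = (0.0138,0.0554)
F = F_att + ΣF_rep = (-2.9862,1.0554)
p' = p + 1/20·F = (7.8507,4.0528)

Fx=-2.9862 Fy=1.0554 x'=7.8507 y'=4.0528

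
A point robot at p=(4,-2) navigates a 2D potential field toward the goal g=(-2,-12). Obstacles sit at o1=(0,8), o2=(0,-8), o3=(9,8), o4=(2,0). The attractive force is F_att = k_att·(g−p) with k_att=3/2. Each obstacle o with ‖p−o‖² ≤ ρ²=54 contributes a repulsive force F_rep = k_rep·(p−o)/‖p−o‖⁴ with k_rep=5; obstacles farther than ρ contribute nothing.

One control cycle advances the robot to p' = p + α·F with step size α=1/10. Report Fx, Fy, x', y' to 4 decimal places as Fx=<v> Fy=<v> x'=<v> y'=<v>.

Fx=-8.8364 Fy=-15.1452 x'=3.1164 y'=-3.5145

F_att = 3/2·(g−p) = 3/2·(-6,-10) = (-9.0000,-15.0000)
o1: d²=116 > ρ²=54 → inactive
o2: d²=52 ≤ ρ²=54; F_rep = 5·(4,6)/52² = (0.0074,0.0111)
o3: d²=125 > ρ²=54 → inactive
o4: d²=8 ≤ ρ²=54; F_rep = 5·(2,-2)/8² = (0.1562,-0.1562)
F = F_att + ΣF_rep = (-8.8364,-15.1452)
p' = p + 1/10·F = (3.1164,-3.5145)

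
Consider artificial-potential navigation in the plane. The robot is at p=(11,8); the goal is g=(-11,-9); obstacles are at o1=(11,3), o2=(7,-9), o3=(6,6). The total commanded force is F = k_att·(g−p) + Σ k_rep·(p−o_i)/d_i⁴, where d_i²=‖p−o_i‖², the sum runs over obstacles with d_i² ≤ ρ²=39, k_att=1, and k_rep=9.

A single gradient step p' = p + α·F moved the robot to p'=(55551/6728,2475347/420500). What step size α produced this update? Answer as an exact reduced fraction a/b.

F_att = 1·(g−p) = 1·(-22,-17) = (-22.0000,-17.0000)
o1: d²=25 ≤ ρ²=39; F_rep = 9·(0,5)/25² = (0.0000,0.0720)
o2: d²=305 > ρ²=39 → inactive
o3: d²=29 ≤ ρ²=39; F_rep = 9·(5,2)/29² = (0.0535,0.0214)
F = F_att + ΣF_rep = (-21.9465,-16.9066)
Δp = p'−p = (-2.7433,-2.1133); α = Δx/Fx = (-18457/6728) / (-18457/841) = 1/8
check: Δy/Fy = (-888653/420500) / (-1777306/105125) = 1/8 ✓

α = 1/8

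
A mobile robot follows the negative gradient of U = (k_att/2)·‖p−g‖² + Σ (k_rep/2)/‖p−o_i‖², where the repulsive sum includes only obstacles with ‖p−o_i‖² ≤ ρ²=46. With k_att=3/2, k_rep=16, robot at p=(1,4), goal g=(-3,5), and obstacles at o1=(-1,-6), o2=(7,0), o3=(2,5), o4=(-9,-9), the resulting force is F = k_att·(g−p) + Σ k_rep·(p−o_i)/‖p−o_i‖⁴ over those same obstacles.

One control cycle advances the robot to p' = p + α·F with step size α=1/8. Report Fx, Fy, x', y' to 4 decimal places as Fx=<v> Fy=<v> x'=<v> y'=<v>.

F_att = 3/2·(g−p) = 3/2·(-4,1) = (-6.0000,1.5000)
o1: d²=104 > ρ²=46 → inactive
o2: d²=52 > ρ²=46 → inactive
o3: d²=2 ≤ ρ²=46; F_rep = 16·(-1,-1)/2² = (-4.0000,-4.0000)
o4: d²=269 > ρ²=46 → inactive
F = F_att + ΣF_rep = (-10.0000,-2.5000)
p' = p + 1/8·F = (-0.2500,3.6875)

Fx=-10.0000 Fy=-2.5000 x'=-0.2500 y'=3.6875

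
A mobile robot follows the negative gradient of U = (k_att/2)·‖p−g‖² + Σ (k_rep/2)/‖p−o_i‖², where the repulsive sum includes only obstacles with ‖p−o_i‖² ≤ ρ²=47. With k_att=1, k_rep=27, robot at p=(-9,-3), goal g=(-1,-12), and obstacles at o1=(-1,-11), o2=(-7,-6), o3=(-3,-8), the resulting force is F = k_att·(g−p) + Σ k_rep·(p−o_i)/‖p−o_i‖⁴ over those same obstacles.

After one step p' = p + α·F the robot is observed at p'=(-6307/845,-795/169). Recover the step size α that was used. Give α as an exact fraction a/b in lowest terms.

F_att = 1·(g−p) = 1·(8,-9) = (8.0000,-9.0000)
o1: d²=128 > ρ²=47 → inactive
o2: d²=13 ≤ ρ²=47; F_rep = 27·(-2,3)/13² = (-0.3195,0.4793)
o3: d²=61 > ρ²=47 → inactive
F = F_att + ΣF_rep = (7.6805,-8.5207)
Δp = p'−p = (1.5361,-1.7041); α = Δx/Fx = (1298/845) / (1298/169) = 1/5
check: Δy/Fy = (-288/169) / (-1440/169) = 1/5 ✓

α = 1/5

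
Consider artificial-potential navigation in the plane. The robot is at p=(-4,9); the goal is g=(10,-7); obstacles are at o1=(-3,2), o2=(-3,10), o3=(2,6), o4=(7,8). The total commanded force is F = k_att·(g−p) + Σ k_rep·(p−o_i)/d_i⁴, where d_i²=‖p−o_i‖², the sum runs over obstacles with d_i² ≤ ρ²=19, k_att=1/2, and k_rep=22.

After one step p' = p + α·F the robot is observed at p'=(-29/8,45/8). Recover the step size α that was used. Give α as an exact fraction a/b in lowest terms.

F_att = 1/2·(g−p) = 1/2·(14,-16) = (7.0000,-8.0000)
o1: d²=50 > ρ²=19 → inactive
o2: d²=2 ≤ ρ²=19; F_rep = 22·(-1,-1)/2² = (-5.5000,-5.5000)
o3: d²=45 > ρ²=19 → inactive
o4: d²=122 > ρ²=19 → inactive
F = F_att + ΣF_rep = (1.5000,-13.5000)
Δp = p'−p = (0.3750,-3.3750); α = Δx/Fx = (3/8) / (3/2) = 1/4
check: Δy/Fy = (-27/8) / (-27/2) = 1/4 ✓

α = 1/4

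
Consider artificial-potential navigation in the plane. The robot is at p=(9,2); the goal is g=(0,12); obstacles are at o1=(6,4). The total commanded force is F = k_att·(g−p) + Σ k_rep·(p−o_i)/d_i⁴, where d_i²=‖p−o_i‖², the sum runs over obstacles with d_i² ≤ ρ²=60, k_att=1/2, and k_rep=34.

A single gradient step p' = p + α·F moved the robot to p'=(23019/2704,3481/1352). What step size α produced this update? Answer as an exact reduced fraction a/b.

F_att = 1/2·(g−p) = 1/2·(-9,10) = (-4.5000,5.0000)
o1: d²=13 ≤ ρ²=60; F_rep = 34·(3,-2)/13² = (0.6036,-0.4024)
F = F_att + ΣF_rep = (-3.8964,4.5976)
Δp = p'−p = (-0.4871,0.5747); α = Δx/Fx = (-1317/2704) / (-1317/338) = 1/8
check: Δy/Fy = (777/1352) / (777/169) = 1/8 ✓

α = 1/8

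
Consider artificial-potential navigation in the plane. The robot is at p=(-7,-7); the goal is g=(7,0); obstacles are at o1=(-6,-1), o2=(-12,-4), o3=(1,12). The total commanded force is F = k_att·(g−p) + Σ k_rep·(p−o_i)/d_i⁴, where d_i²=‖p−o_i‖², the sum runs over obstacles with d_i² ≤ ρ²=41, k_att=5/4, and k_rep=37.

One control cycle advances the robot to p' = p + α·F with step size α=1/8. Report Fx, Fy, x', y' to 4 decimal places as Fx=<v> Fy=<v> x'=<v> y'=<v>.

Fx=17.6330 Fy=8.4918 x'=-4.7959 y'=-5.9385

F_att = 5/4·(g−p) = 5/4·(14,7) = (17.5000,8.7500)
o1: d²=37 ≤ ρ²=41; F_rep = 37·(-1,-6)/37² = (-0.0270,-0.1622)
o2: d²=34 ≤ ρ²=41; F_rep = 37·(5,-3)/34² = (0.1600,-0.0960)
o3: d²=425 > ρ²=41 → inactive
F = F_att + ΣF_rep = (17.6330,8.4918)
p' = p + 1/8·F = (-4.7959,-5.9385)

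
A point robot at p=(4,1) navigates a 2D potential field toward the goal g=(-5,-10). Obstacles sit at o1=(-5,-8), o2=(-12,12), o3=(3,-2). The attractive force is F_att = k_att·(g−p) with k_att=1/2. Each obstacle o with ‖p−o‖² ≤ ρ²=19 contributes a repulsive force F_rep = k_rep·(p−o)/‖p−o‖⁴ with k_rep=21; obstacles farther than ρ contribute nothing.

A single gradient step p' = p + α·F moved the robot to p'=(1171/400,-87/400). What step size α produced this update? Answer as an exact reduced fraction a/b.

α = 1/4

F_att = 1/2·(g−p) = 1/2·(-9,-11) = (-4.5000,-5.5000)
o1: d²=162 > ρ²=19 → inactive
o2: d²=377 > ρ²=19 → inactive
o3: d²=10 ≤ ρ²=19; F_rep = 21·(1,3)/10² = (0.2100,0.6300)
F = F_att + ΣF_rep = (-4.2900,-4.8700)
Δp = p'−p = (-1.0725,-1.2175); α = Δx/Fx = (-429/400) / (-429/100) = 1/4
check: Δy/Fy = (-487/400) / (-487/100) = 1/4 ✓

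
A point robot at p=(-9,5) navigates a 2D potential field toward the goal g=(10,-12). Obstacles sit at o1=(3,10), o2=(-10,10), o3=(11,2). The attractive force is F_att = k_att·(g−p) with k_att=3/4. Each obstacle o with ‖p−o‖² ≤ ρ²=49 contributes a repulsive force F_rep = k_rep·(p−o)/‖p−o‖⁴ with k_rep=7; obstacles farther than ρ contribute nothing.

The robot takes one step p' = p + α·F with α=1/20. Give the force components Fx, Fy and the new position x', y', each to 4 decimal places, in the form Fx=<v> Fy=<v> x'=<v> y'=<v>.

Fx=14.2604 Fy=-12.8018 x'=-8.2870 y'=4.3599

F_att = 3/4·(g−p) = 3/4·(19,-17) = (14.2500,-12.7500)
o1: d²=169 > ρ²=49 → inactive
o2: d²=26 ≤ ρ²=49; F_rep = 7·(1,-5)/26² = (0.0104,-0.0518)
o3: d²=409 > ρ²=49 → inactive
F = F_att + ΣF_rep = (14.2604,-12.8018)
p' = p + 1/20·F = (-8.2870,4.3599)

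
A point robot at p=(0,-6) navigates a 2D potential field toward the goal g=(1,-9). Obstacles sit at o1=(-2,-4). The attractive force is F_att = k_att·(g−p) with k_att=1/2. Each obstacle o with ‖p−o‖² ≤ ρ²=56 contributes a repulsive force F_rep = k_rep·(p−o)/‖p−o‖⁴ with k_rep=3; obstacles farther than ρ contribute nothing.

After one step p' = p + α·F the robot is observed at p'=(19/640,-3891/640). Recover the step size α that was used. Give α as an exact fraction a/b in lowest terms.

F_att = 1/2·(g−p) = 1/2·(1,-3) = (0.5000,-1.5000)
o1: d²=8 ≤ ρ²=56; F_rep = 3·(2,-2)/8² = (0.0938,-0.0938)
F = F_att + ΣF_rep = (0.5938,-1.5938)
Δp = p'−p = (0.0297,-0.0797); α = Δx/Fx = (19/640) / (19/32) = 1/20
check: Δy/Fy = (-51/640) / (-51/32) = 1/20 ✓

α = 1/20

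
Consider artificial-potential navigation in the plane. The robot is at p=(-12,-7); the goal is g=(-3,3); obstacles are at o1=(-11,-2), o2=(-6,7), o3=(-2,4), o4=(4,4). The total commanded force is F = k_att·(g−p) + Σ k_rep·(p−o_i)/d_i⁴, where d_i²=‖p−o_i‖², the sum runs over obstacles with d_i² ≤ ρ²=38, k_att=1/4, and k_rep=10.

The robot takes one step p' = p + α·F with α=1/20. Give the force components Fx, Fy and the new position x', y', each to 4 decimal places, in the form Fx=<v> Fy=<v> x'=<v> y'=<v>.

F_att = 1/4·(g−p) = 1/4·(9,10) = (2.2500,2.5000)
o1: d²=26 ≤ ρ²=38; F_rep = 10·(-1,-5)/26² = (-0.0148,-0.0740)
o2: d²=232 > ρ²=38 → inactive
o3: d²=221 > ρ²=38 → inactive
o4: d²=377 > ρ²=38 → inactive
F = F_att + ΣF_rep = (2.2352,2.4260)
p' = p + 1/20·F = (-11.8882,-6.8787)

Fx=2.2352 Fy=2.4260 x'=-11.8882 y'=-6.8787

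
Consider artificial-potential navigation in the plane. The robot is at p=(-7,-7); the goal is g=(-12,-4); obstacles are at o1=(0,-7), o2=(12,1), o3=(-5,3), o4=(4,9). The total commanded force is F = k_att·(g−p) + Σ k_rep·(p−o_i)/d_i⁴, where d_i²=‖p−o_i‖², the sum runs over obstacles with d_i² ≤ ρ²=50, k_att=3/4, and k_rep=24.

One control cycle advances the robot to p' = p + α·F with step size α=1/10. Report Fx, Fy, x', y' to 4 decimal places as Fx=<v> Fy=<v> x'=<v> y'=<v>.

Fx=-3.8200 Fy=2.2500 x'=-7.3820 y'=-6.7750

F_att = 3/4·(g−p) = 3/4·(-5,3) = (-3.7500,2.2500)
o1: d²=49 ≤ ρ²=50; F_rep = 24·(-7,0)/49² = (-0.0700,0.0000)
o2: d²=425 > ρ²=50 → inactive
o3: d²=104 > ρ²=50 → inactive
o4: d²=377 > ρ²=50 → inactive
F = F_att + ΣF_rep = (-3.8200,2.2500)
p' = p + 1/10·F = (-7.3820,-6.7750)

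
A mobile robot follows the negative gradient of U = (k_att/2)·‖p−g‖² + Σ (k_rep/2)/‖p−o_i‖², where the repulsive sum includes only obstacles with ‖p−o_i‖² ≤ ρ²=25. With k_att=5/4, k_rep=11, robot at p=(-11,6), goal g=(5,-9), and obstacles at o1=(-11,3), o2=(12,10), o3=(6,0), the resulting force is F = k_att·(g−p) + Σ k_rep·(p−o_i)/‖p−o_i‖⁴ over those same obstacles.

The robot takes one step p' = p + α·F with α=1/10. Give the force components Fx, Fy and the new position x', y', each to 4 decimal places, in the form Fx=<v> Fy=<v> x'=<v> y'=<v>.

F_att = 5/4·(g−p) = 5/4·(16,-15) = (20.0000,-18.7500)
o1: d²=9 ≤ ρ²=25; F_rep = 11·(0,3)/9² = (0.0000,0.4074)
o2: d²=545 > ρ²=25 → inactive
o3: d²=325 > ρ²=25 → inactive
F = F_att + ΣF_rep = (20.0000,-18.3426)
p' = p + 1/10·F = (-9.0000,4.1657)

Fx=20.0000 Fy=-18.3426 x'=-9.0000 y'=4.1657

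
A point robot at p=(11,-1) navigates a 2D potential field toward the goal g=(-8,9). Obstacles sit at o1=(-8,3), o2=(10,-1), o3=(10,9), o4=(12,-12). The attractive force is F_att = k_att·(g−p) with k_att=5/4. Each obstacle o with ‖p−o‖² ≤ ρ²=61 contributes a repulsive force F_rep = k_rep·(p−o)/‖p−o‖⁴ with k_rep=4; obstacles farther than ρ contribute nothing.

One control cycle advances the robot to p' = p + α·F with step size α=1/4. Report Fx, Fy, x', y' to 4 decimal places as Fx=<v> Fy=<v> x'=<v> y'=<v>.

Fx=-19.7500 Fy=12.5000 x'=6.0625 y'=2.1250

F_att = 5/4·(g−p) = 5/4·(-19,10) = (-23.7500,12.5000)
o1: d²=377 > ρ²=61 → inactive
o2: d²=1 ≤ ρ²=61; F_rep = 4·(1,0)/1² = (4.0000,0.0000)
o3: d²=101 > ρ²=61 → inactive
o4: d²=122 > ρ²=61 → inactive
F = F_att + ΣF_rep = (-19.7500,12.5000)
p' = p + 1/4·F = (6.0625,2.1250)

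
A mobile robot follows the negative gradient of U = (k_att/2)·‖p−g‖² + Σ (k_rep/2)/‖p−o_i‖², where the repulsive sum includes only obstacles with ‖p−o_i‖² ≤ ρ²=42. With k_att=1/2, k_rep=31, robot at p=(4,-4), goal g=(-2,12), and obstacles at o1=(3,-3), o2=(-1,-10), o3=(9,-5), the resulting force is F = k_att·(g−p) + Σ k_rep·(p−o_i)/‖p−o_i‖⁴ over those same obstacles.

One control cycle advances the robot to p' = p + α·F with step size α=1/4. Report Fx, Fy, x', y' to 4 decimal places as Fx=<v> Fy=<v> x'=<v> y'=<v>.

F_att = 1/2·(g−p) = 1/2·(-6,16) = (-3.0000,8.0000)
o1: d²=2 ≤ ρ²=42; F_rep = 31·(1,-1)/2² = (7.7500,-7.7500)
o2: d²=61 > ρ²=42 → inactive
o3: d²=26 ≤ ρ²=42; F_rep = 31·(-5,1)/26² = (-0.2293,0.0459)
F = F_att + ΣF_rep = (4.5207,0.2959)
p' = p + 1/4·F = (5.1302,-3.9260)

Fx=4.5207 Fy=0.2959 x'=5.1302 y'=-3.9260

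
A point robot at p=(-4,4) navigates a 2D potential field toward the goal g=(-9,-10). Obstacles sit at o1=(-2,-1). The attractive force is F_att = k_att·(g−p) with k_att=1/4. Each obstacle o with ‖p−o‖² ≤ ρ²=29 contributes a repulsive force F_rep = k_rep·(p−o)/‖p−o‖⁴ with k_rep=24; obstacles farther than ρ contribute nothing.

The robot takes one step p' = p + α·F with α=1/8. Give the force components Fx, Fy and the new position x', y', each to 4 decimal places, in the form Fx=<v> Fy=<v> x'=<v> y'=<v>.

F_att = 1/4·(g−p) = 1/4·(-5,-14) = (-1.2500,-3.5000)
o1: d²=29 ≤ ρ²=29; F_rep = 24·(-2,5)/29² = (-0.0571,0.1427)
F = F_att + ΣF_rep = (-1.3071,-3.3573)
p' = p + 1/8·F = (-4.1634,3.5803)

Fx=-1.3071 Fy=-3.3573 x'=-4.1634 y'=3.5803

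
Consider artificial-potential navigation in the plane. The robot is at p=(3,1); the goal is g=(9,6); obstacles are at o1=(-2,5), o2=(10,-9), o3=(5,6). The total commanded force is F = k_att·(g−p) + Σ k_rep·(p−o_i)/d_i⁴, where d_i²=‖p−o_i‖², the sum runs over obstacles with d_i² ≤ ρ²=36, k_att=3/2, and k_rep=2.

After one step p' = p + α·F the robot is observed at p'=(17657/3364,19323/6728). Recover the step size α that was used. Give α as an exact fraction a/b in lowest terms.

α = 1/4

F_att = 3/2·(g−p) = 3/2·(6,5) = (9.0000,7.5000)
o1: d²=41 > ρ²=36 → inactive
o2: d²=149 > ρ²=36 → inactive
o3: d²=29 ≤ ρ²=36; F_rep = 2·(-2,-5)/29² = (-0.0048,-0.0119)
F = F_att + ΣF_rep = (8.9952,7.4881)
Δp = p'−p = (2.2488,1.8720); α = Δx/Fx = (7565/3364) / (7565/841) = 1/4
check: Δy/Fy = (12595/6728) / (12595/1682) = 1/4 ✓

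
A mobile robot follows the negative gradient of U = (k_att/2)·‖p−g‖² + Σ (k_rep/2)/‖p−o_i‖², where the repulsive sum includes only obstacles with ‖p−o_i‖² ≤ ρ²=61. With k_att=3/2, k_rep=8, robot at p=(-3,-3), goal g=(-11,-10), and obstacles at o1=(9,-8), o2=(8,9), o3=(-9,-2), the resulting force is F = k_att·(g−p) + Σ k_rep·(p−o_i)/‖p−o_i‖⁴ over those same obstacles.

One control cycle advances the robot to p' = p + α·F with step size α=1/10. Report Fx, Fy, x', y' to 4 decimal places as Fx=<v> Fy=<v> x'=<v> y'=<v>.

Fx=-11.9649 Fy=-10.5058 x'=-4.1965 y'=-4.0506

F_att = 3/2·(g−p) = 3/2·(-8,-7) = (-12.0000,-10.5000)
o1: d²=169 > ρ²=61 → inactive
o2: d²=265 > ρ²=61 → inactive
o3: d²=37 ≤ ρ²=61; F_rep = 8·(6,-1)/37² = (0.0351,-0.0058)
F = F_att + ΣF_rep = (-11.9649,-10.5058)
p' = p + 1/10·F = (-4.1965,-4.0506)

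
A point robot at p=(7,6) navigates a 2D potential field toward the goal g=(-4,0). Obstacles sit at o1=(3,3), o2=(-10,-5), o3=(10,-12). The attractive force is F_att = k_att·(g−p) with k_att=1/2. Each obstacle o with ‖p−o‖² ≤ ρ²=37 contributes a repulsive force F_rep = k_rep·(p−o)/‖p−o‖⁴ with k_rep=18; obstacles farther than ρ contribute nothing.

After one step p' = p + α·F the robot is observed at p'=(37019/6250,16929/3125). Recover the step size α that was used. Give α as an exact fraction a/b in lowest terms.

α = 1/5

F_att = 1/2·(g−p) = 1/2·(-11,-6) = (-5.5000,-3.0000)
o1: d²=25 ≤ ρ²=37; F_rep = 18·(4,3)/25² = (0.1152,0.0864)
o2: d²=410 > ρ²=37 → inactive
o3: d²=333 > ρ²=37 → inactive
F = F_att + ΣF_rep = (-5.3848,-2.9136)
Δp = p'−p = (-1.0770,-0.5827); α = Δx/Fx = (-6731/6250) / (-6731/1250) = 1/5
check: Δy/Fy = (-1821/3125) / (-1821/625) = 1/5 ✓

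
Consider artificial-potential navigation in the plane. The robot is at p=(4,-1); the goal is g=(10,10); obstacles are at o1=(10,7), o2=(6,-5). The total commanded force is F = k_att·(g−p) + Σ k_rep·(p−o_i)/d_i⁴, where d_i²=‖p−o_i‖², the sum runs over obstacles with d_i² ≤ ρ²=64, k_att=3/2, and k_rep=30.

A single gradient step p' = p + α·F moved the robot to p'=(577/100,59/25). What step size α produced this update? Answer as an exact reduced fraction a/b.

F_att = 3/2·(g−p) = 3/2·(6,11) = (9.0000,16.5000)
o1: d²=100 > ρ²=64 → inactive
o2: d²=20 ≤ ρ²=64; F_rep = 30·(-2,4)/20² = (-0.1500,0.3000)
F = F_att + ΣF_rep = (8.8500,16.8000)
Δp = p'−p = (1.7700,3.3600); α = Δx/Fx = (177/100) / (177/20) = 1/5
check: Δy/Fy = (84/25) / (84/5) = 1/5 ✓

α = 1/5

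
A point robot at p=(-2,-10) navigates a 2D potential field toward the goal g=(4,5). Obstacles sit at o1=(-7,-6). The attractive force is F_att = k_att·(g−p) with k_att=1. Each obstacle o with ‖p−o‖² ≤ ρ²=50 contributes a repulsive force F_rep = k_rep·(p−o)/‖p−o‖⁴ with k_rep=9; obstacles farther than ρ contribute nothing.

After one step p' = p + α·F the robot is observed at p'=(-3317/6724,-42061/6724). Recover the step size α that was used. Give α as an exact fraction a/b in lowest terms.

F_att = 1·(g−p) = 1·(6,15) = (6.0000,15.0000)
o1: d²=41 ≤ ρ²=50; F_rep = 9·(5,-4)/41² = (0.0268,-0.0214)
F = F_att + ΣF_rep = (6.0268,14.9786)
Δp = p'−p = (1.5067,3.7446); α = Δx/Fx = (10131/6724) / (10131/1681) = 1/4
check: Δy/Fy = (25179/6724) / (25179/1681) = 1/4 ✓

α = 1/4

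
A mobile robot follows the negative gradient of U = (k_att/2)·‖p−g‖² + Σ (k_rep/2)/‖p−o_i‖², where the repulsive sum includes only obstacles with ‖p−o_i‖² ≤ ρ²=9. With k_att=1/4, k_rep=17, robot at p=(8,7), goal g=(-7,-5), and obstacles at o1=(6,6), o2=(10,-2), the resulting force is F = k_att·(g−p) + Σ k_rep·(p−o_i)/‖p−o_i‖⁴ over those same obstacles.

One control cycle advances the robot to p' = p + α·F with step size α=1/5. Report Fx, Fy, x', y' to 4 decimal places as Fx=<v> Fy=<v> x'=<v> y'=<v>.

Fx=-2.3900 Fy=-2.3200 x'=7.5220 y'=6.5360

F_att = 1/4·(g−p) = 1/4·(-15,-12) = (-3.7500,-3.0000)
o1: d²=5 ≤ ρ²=9; F_rep = 17·(2,1)/5² = (1.3600,0.6800)
o2: d²=85 > ρ²=9 → inactive
F = F_att + ΣF_rep = (-2.3900,-2.3200)
p' = p + 1/5·F = (7.5220,6.5360)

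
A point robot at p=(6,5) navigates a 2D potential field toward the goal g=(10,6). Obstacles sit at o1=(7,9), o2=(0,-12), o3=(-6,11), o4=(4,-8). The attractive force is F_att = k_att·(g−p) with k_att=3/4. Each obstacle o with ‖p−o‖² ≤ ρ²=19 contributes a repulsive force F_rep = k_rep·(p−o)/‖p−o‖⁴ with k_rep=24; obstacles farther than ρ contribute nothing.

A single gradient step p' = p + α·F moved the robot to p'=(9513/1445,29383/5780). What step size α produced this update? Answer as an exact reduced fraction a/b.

F_att = 3/4·(g−p) = 3/4·(4,1) = (3.0000,0.7500)
o1: d²=17 ≤ ρ²=19; F_rep = 24·(-1,-4)/17² = (-0.0830,-0.3322)
o2: d²=325 > ρ²=19 → inactive
o3: d²=180 > ρ²=19 → inactive
o4: d²=173 > ρ²=19 → inactive
F = F_att + ΣF_rep = (2.9170,0.4178)
Δp = p'−p = (0.5834,0.0836); α = Δx/Fx = (843/1445) / (843/289) = 1/5
check: Δy/Fy = (483/5780) / (483/1156) = 1/5 ✓

α = 1/5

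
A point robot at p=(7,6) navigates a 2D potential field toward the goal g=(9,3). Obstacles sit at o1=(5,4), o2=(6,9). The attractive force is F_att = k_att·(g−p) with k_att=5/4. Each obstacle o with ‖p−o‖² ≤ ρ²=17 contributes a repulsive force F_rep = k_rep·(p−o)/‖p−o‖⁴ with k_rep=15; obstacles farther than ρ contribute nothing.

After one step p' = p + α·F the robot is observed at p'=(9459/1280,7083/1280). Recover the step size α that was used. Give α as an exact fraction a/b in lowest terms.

α = 1/8

F_att = 5/4·(g−p) = 5/4·(2,-3) = (2.5000,-3.7500)
o1: d²=8 ≤ ρ²=17; F_rep = 15·(2,2)/8² = (0.4688,0.4688)
o2: d²=10 ≤ ρ²=17; F_rep = 15·(1,-3)/10² = (0.1500,-0.4500)
F = F_att + ΣF_rep = (3.1187,-3.7313)
Δp = p'−p = (0.3898,-0.4664); α = Δx/Fx = (499/1280) / (499/160) = 1/8
check: Δy/Fy = (-597/1280) / (-597/160) = 1/8 ✓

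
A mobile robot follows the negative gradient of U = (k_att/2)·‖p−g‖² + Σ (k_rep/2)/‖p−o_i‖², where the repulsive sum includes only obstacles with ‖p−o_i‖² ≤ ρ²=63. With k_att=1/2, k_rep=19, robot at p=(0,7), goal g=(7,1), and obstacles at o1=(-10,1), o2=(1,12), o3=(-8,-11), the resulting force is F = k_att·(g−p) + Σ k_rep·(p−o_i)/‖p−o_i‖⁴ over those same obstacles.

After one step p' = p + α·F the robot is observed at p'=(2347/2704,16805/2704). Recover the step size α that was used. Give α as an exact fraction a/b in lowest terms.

F_att = 1/2·(g−p) = 1/2·(7,-6) = (3.5000,-3.0000)
o1: d²=136 > ρ²=63 → inactive
o2: d²=26 ≤ ρ²=63; F_rep = 19·(-1,-5)/26² = (-0.0281,-0.1405)
o3: d²=388 > ρ²=63 → inactive
F = F_att + ΣF_rep = (3.4719,-3.1405)
Δp = p'−p = (0.8680,-0.7851); α = Δx/Fx = (2347/2704) / (2347/676) = 1/4
check: Δy/Fy = (-2123/2704) / (-2123/676) = 1/4 ✓

α = 1/4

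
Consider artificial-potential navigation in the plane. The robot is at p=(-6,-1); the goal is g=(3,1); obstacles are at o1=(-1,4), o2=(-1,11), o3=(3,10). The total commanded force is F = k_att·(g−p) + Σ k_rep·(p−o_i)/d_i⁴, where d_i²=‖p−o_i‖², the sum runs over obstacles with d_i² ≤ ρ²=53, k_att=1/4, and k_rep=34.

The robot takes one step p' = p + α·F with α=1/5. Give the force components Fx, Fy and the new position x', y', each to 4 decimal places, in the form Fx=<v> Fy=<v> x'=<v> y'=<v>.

Fx=2.1820 Fy=0.4320 x'=-5.5636 y'=-0.9136

F_att = 1/4·(g−p) = 1/4·(9,2) = (2.2500,0.5000)
o1: d²=50 ≤ ρ²=53; F_rep = 34·(-5,-5)/50² = (-0.0680,-0.0680)
o2: d²=169 > ρ²=53 → inactive
o3: d²=202 > ρ²=53 → inactive
F = F_att + ΣF_rep = (2.1820,0.4320)
p' = p + 1/5·F = (-5.5636,-0.9136)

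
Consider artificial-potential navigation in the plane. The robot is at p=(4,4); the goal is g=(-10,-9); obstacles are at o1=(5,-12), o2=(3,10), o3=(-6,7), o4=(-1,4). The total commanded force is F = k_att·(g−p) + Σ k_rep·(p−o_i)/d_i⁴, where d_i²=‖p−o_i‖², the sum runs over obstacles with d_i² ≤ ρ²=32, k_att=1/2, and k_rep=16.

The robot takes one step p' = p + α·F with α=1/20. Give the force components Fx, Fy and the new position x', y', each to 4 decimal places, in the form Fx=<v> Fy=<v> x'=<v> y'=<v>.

F_att = 1/2·(g−p) = 1/2·(-14,-13) = (-7.0000,-6.5000)
o1: d²=257 > ρ²=32 → inactive
o2: d²=37 > ρ²=32 → inactive
o3: d²=109 > ρ²=32 → inactive
o4: d²=25 ≤ ρ²=32; F_rep = 16·(5,0)/25² = (0.1280,0.0000)
F = F_att + ΣF_rep = (-6.8720,-6.5000)
p' = p + 1/20·F = (3.6564,3.6750)

Fx=-6.8720 Fy=-6.5000 x'=3.6564 y'=3.6750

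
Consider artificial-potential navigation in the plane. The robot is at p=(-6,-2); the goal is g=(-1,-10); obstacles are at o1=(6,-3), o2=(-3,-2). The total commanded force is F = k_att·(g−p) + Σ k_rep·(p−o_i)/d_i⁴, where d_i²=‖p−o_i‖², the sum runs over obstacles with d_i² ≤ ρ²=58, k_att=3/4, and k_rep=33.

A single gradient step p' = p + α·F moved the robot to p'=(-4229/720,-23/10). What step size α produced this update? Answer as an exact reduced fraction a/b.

α = 1/20

F_att = 3/4·(g−p) = 3/4·(5,-8) = (3.7500,-6.0000)
o1: d²=145 > ρ²=58 → inactive
o2: d²=9 ≤ ρ²=58; F_rep = 33·(-3,0)/9² = (-1.2222,0.0000)
F = F_att + ΣF_rep = (2.5278,-6.0000)
Δp = p'−p = (0.1264,-0.3000); α = Δx/Fx = (91/720) / (91/36) = 1/20
check: Δy/Fy = (-3/10) / (-6) = 1/20 ✓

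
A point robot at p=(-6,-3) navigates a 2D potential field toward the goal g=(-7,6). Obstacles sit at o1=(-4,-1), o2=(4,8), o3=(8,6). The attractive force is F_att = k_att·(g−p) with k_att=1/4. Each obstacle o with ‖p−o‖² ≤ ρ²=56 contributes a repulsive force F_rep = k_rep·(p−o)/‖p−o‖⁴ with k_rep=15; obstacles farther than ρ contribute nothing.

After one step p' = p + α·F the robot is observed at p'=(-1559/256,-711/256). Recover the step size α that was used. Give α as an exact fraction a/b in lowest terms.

F_att = 1/4·(g−p) = 1/4·(-1,9) = (-0.2500,2.2500)
o1: d²=8 ≤ ρ²=56; F_rep = 15·(-2,-2)/8² = (-0.4688,-0.4688)
o2: d²=221 > ρ²=56 → inactive
o3: d²=277 > ρ²=56 → inactive
F = F_att + ΣF_rep = (-0.7188,1.7812)
Δp = p'−p = (-0.0898,0.2227); α = Δx/Fx = (-23/256) / (-23/32) = 1/8
check: Δy/Fy = (57/256) / (57/32) = 1/8 ✓

α = 1/8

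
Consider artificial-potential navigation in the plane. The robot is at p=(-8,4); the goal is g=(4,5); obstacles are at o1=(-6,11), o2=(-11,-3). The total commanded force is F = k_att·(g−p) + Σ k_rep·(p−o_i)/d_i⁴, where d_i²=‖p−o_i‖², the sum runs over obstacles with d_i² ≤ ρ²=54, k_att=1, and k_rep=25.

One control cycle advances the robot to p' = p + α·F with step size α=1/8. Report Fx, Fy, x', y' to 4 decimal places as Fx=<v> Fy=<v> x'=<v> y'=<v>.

F_att = 1·(g−p) = 1·(12,1) = (12.0000,1.0000)
o1: d²=53 ≤ ρ²=54; F_rep = 25·(-2,-7)/53² = (-0.0178,-0.0623)
o2: d²=58 > ρ²=54 → inactive
F = F_att + ΣF_rep = (11.9822,0.9377)
p' = p + 1/8·F = (-6.5022,4.1172)

Fx=11.9822 Fy=0.9377 x'=-6.5022 y'=4.1172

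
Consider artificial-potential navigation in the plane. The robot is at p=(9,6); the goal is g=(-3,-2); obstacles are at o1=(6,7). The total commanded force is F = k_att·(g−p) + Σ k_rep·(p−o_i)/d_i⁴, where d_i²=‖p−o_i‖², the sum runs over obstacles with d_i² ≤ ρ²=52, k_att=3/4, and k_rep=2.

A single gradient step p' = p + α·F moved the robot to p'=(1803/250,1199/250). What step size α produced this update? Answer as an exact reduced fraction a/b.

F_att = 3/4·(g−p) = 3/4·(-12,-8) = (-9.0000,-6.0000)
o1: d²=10 ≤ ρ²=52; F_rep = 2·(3,-1)/10² = (0.0600,-0.0200)
F = F_att + ΣF_rep = (-8.9400,-6.0200)
Δp = p'−p = (-1.7880,-1.2040); α = Δx/Fx = (-447/250) / (-447/50) = 1/5
check: Δy/Fy = (-301/250) / (-301/50) = 1/5 ✓

α = 1/5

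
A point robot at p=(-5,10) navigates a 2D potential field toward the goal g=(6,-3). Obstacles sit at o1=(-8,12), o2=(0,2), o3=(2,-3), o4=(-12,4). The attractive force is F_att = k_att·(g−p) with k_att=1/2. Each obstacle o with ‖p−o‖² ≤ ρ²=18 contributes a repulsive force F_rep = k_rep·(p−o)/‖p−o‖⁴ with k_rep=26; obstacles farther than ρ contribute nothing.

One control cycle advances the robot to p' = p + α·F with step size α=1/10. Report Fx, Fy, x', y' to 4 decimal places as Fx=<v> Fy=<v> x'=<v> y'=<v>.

Fx=5.9615 Fy=-6.8077 x'=-4.4038 y'=9.3192

F_att = 1/2·(g−p) = 1/2·(11,-13) = (5.5000,-6.5000)
o1: d²=13 ≤ ρ²=18; F_rep = 26·(3,-2)/13² = (0.4615,-0.3077)
o2: d²=89 > ρ²=18 → inactive
o3: d²=218 > ρ²=18 → inactive
o4: d²=85 > ρ²=18 → inactive
F = F_att + ΣF_rep = (5.9615,-6.8077)
p' = p + 1/10·F = (-4.4038,9.3192)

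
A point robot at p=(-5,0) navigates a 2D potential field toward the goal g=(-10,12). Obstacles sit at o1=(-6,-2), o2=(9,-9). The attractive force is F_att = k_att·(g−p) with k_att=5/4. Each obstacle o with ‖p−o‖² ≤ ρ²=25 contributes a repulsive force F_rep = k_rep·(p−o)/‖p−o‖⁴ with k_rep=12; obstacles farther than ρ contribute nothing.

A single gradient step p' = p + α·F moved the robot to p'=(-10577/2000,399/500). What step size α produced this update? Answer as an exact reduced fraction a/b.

F_att = 5/4·(g−p) = 5/4·(-5,12) = (-6.2500,15.0000)
o1: d²=5 ≤ ρ²=25; F_rep = 12·(1,2)/5² = (0.4800,0.9600)
o2: d²=277 > ρ²=25 → inactive
F = F_att + ΣF_rep = (-5.7700,15.9600)
Δp = p'−p = (-0.2885,0.7980); α = Δx/Fx = (-577/2000) / (-577/100) = 1/20
check: Δy/Fy = (399/500) / (399/25) = 1/20 ✓

α = 1/20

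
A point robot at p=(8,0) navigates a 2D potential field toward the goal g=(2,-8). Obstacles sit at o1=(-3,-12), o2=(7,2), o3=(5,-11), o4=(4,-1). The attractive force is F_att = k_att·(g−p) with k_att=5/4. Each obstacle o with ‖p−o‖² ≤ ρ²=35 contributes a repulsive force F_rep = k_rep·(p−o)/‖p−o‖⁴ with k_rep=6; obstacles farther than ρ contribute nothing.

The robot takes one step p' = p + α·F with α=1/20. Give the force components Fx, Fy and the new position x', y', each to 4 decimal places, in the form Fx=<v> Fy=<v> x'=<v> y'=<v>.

Fx=-7.1770 Fy=-10.4592 x'=7.6412 y'=-0.5230

F_att = 5/4·(g−p) = 5/4·(-6,-8) = (-7.5000,-10.0000)
o1: d²=265 > ρ²=35 → inactive
o2: d²=5 ≤ ρ²=35; F_rep = 6·(1,-2)/5² = (0.2400,-0.4800)
o3: d²=130 > ρ²=35 → inactive
o4: d²=17 ≤ ρ²=35; F_rep = 6·(4,1)/17² = (0.0830,0.0208)
F = F_att + ΣF_rep = (-7.1770,-10.4592)
p' = p + 1/20·F = (7.6412,-0.5230)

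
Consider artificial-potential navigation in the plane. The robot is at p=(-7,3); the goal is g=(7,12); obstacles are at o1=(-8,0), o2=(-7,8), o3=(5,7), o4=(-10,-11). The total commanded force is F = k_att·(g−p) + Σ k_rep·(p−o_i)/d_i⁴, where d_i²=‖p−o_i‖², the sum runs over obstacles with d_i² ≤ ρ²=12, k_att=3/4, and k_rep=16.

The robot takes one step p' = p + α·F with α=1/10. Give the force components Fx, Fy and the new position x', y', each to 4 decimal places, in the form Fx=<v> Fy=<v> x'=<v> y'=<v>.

Fx=10.6600 Fy=7.2300 x'=-5.9340 y'=3.7230

F_att = 3/4·(g−p) = 3/4·(14,9) = (10.5000,6.7500)
o1: d²=10 ≤ ρ²=12; F_rep = 16·(1,3)/10² = (0.1600,0.4800)
o2: d²=25 > ρ²=12 → inactive
o3: d²=160 > ρ²=12 → inactive
o4: d²=205 > ρ²=12 → inactive
F = F_att + ΣF_rep = (10.6600,7.2300)
p' = p + 1/10·F = (-5.9340,3.7230)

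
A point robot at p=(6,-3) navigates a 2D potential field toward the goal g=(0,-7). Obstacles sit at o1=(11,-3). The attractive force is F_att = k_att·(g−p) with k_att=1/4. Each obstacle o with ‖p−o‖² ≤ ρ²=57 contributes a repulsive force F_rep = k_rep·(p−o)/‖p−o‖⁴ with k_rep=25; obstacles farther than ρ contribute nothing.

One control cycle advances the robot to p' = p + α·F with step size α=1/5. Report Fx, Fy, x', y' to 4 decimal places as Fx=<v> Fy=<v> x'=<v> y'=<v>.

F_att = 1/4·(g−p) = 1/4·(-6,-4) = (-1.5000,-1.0000)
o1: d²=25 ≤ ρ²=57; F_rep = 25·(-5,0)/25² = (-0.2000,0.0000)
F = F_att + ΣF_rep = (-1.7000,-1.0000)
p' = p + 1/5·F = (5.6600,-3.2000)

Fx=-1.7000 Fy=-1.0000 x'=5.6600 y'=-3.2000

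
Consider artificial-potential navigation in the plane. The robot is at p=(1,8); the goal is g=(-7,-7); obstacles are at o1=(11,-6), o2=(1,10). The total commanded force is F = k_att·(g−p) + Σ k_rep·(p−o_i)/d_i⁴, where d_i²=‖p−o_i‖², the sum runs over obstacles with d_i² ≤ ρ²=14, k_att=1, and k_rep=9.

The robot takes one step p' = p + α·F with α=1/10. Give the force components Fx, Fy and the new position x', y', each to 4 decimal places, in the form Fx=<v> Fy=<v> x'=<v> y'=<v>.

F_att = 1·(g−p) = 1·(-8,-15) = (-8.0000,-15.0000)
o1: d²=296 > ρ²=14 → inactive
o2: d²=4 ≤ ρ²=14; F_rep = 9·(0,-2)/4² = (0.0000,-1.1250)
F = F_att + ΣF_rep = (-8.0000,-16.1250)
p' = p + 1/10·F = (0.2000,6.3875)

Fx=-8.0000 Fy=-16.1250 x'=0.2000 y'=6.3875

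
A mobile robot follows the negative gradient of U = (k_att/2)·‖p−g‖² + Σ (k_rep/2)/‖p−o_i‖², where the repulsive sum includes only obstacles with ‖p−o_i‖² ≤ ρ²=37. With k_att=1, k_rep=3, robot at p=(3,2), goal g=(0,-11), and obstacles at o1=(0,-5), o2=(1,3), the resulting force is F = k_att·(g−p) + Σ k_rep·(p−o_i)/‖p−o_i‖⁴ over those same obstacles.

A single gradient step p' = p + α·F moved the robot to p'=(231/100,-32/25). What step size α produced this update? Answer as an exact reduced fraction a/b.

α = 1/4

F_att = 1·(g−p) = 1·(-3,-13) = (-3.0000,-13.0000)
o1: d²=58 > ρ²=37 → inactive
o2: d²=5 ≤ ρ²=37; F_rep = 3·(2,-1)/5² = (0.2400,-0.1200)
F = F_att + ΣF_rep = (-2.7600,-13.1200)
Δp = p'−p = (-0.6900,-3.2800); α = Δx/Fx = (-69/100) / (-69/25) = 1/4
check: Δy/Fy = (-82/25) / (-328/25) = 1/4 ✓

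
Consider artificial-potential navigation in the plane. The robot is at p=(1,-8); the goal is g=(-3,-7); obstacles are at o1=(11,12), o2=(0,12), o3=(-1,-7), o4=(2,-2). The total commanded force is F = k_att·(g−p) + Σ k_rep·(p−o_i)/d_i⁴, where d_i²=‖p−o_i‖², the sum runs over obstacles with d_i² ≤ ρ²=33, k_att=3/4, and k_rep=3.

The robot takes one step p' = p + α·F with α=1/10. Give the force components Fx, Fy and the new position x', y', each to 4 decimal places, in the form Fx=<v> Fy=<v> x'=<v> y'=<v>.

F_att = 3/4·(g−p) = 3/4·(-4,1) = (-3.0000,0.7500)
o1: d²=500 > ρ²=33 → inactive
o2: d²=401 > ρ²=33 → inactive
o3: d²=5 ≤ ρ²=33; F_rep = 3·(2,-1)/5² = (0.2400,-0.1200)
o4: d²=37 > ρ²=33 → inactive
F = F_att + ΣF_rep = (-2.7600,0.6300)
p' = p + 1/10·F = (0.7240,-7.9370)

Fx=-2.7600 Fy=0.6300 x'=0.7240 y'=-7.9370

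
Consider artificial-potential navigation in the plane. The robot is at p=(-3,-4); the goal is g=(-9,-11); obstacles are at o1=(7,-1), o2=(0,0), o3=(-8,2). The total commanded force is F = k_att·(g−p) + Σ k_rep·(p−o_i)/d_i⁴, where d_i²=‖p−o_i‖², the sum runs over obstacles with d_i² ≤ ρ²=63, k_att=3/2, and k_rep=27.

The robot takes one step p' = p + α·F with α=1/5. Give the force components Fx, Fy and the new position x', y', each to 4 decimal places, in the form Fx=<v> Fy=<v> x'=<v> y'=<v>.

F_att = 3/2·(g−p) = 3/2·(-6,-7) = (-9.0000,-10.5000)
o1: d²=109 > ρ²=63 → inactive
o2: d²=25 ≤ ρ²=63; F_rep = 27·(-3,-4)/25² = (-0.1296,-0.1728)
o3: d²=61 ≤ ρ²=63; F_rep = 27·(5,-6)/61² = (0.0363,-0.0435)
F = F_att + ΣF_rep = (-9.0933,-10.7163)
p' = p + 1/5·F = (-4.8187,-6.1433)

Fx=-9.0933 Fy=-10.7163 x'=-4.8187 y'=-6.1433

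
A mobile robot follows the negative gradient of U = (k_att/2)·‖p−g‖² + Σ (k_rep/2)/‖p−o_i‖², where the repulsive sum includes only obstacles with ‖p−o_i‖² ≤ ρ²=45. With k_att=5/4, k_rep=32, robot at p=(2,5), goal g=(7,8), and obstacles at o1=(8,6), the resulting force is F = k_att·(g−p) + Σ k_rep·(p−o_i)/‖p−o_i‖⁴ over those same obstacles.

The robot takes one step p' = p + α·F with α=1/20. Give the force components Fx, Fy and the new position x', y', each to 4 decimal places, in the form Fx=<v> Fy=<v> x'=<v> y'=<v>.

F_att = 5/4·(g−p) = 5/4·(5,3) = (6.2500,3.7500)
o1: d²=37 ≤ ρ²=45; F_rep = 32·(-6,-1)/37² = (-0.1402,-0.0234)
F = F_att + ΣF_rep = (6.1098,3.7266)
p' = p + 1/20·F = (2.3055,5.1863)

Fx=6.1098 Fy=3.7266 x'=2.3055 y'=5.1863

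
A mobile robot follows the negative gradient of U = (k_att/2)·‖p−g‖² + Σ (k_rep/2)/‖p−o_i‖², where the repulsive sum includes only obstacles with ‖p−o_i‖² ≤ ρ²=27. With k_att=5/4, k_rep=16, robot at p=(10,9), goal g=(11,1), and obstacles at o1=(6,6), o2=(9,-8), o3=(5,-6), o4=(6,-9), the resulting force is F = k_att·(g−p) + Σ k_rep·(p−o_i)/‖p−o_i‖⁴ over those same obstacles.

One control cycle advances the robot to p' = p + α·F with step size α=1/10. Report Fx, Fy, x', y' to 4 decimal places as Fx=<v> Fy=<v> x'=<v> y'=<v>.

F_att = 5/4·(g−p) = 5/4·(1,-8) = (1.2500,-10.0000)
o1: d²=25 ≤ ρ²=27; F_rep = 16·(4,3)/25² = (0.1024,0.0768)
o2: d²=290 > ρ²=27 → inactive
o3: d²=250 > ρ²=27 → inactive
o4: d²=340 > ρ²=27 → inactive
F = F_att + ΣF_rep = (1.3524,-9.9232)
p' = p + 1/10·F = (10.1352,8.0077)

Fx=1.3524 Fy=-9.9232 x'=10.1352 y'=8.0077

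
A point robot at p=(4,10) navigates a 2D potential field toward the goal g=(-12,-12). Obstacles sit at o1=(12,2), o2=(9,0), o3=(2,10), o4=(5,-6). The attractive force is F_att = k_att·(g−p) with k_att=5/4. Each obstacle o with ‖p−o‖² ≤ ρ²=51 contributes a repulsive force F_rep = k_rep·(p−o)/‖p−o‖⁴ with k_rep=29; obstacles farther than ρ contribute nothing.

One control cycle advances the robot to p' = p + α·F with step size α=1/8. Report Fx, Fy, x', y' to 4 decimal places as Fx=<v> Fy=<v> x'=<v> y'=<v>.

F_att = 5/4·(g−p) = 5/4·(-16,-22) = (-20.0000,-27.5000)
o1: d²=128 > ρ²=51 → inactive
o2: d²=125 > ρ²=51 → inactive
o3: d²=4 ≤ ρ²=51; F_rep = 29·(2,0)/4² = (3.6250,0.0000)
o4: d²=257 > ρ²=51 → inactive
F = F_att + ΣF_rep = (-16.3750,-27.5000)
p' = p + 1/8·F = (1.9531,6.5625)

Fx=-16.3750 Fy=-27.5000 x'=1.9531 y'=6.5625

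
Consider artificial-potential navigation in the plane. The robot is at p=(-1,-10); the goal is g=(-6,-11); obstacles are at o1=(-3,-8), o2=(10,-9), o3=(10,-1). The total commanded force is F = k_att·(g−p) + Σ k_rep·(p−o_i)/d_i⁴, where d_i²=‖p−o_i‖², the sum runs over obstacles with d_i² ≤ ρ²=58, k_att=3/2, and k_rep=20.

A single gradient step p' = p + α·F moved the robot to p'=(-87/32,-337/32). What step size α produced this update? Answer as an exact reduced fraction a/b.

α = 1/4

F_att = 3/2·(g−p) = 3/2·(-5,-1) = (-7.5000,-1.5000)
o1: d²=8 ≤ ρ²=58; F_rep = 20·(2,-2)/8² = (0.6250,-0.6250)
o2: d²=122 > ρ²=58 → inactive
o3: d²=202 > ρ²=58 → inactive
F = F_att + ΣF_rep = (-6.8750,-2.1250)
Δp = p'−p = (-1.7188,-0.5312); α = Δx/Fx = (-55/32) / (-55/8) = 1/4
check: Δy/Fy = (-17/32) / (-17/8) = 1/4 ✓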